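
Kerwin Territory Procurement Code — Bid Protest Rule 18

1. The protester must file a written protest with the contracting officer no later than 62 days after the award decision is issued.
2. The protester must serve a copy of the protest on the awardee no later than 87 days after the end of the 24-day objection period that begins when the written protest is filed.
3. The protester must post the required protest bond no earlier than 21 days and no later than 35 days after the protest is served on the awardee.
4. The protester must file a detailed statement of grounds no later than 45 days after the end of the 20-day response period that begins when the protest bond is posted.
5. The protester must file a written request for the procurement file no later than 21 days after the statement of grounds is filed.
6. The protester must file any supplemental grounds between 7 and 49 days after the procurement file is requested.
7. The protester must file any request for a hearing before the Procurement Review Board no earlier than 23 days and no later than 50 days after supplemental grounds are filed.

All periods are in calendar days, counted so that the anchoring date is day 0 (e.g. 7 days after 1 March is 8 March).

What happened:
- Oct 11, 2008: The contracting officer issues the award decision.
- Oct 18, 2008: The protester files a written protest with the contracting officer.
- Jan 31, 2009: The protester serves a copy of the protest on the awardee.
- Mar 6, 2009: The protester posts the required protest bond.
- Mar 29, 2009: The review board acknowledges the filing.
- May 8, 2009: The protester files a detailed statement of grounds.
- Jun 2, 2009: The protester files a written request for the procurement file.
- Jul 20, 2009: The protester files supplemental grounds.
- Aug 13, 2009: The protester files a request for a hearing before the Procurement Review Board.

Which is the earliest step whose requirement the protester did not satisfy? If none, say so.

Step 1: 62 days after Oct 11, 2008 (when the award decision is issued) is Dec 12, 2008; Oct 18, 2008 is within that limit.
Step 2: 87 days after Nov 11, 2008 (end of the 24-day objection period, which began when the written protest is filed on Oct 18, 2008) is Feb 6, 2009; done Jan 31, 2009 — timely.
Step 3: the window is 21–35 days after Jan 31, 2009 (when the protest is served on the awardee), so Feb 21, 2009 through Mar 7, 2009; done Mar 6, 2009 — within the window.
Step 4: 45 days after Mar 26, 2009 (end of the 20-day response period, which began when the protest bond is posted on Mar 6, 2009) is May 10, 2009; completed May 8, 2009, before the deadline.
Step 5: 21 days after May 8, 2009 (when the statement of grounds is filed) is May 29, 2009; Jun 2, 2009 misses that deadline by 4 days.

Step 5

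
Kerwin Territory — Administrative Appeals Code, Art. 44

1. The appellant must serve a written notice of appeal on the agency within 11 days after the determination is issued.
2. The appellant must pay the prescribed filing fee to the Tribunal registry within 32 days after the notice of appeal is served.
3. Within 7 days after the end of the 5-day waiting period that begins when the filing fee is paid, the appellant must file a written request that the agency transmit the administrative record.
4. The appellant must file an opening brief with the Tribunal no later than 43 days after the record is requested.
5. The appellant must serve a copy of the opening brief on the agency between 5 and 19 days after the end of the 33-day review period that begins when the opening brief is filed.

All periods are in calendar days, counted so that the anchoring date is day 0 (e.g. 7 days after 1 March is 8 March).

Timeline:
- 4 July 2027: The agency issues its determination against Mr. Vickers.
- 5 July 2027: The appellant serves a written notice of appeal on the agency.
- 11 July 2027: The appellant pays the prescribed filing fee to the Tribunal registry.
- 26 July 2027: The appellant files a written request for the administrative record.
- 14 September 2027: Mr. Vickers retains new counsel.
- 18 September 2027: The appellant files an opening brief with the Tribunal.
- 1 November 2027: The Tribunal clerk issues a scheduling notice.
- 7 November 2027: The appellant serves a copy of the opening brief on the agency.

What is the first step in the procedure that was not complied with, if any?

(1) due by 4 July 2027 + 11 days = 15 July 2027; done 5 July 2027 — timely.
(2) due by 5 July 2027 + 32 days = 6 August 2027; completed 11 July 2027, before the deadline.
(3) due by 16 July 2027 + 7 days = 23 July 2027; not done until 26 July 2027, 3 days after the deadline.
The procedure was therefore not followed at step 3.

Step 3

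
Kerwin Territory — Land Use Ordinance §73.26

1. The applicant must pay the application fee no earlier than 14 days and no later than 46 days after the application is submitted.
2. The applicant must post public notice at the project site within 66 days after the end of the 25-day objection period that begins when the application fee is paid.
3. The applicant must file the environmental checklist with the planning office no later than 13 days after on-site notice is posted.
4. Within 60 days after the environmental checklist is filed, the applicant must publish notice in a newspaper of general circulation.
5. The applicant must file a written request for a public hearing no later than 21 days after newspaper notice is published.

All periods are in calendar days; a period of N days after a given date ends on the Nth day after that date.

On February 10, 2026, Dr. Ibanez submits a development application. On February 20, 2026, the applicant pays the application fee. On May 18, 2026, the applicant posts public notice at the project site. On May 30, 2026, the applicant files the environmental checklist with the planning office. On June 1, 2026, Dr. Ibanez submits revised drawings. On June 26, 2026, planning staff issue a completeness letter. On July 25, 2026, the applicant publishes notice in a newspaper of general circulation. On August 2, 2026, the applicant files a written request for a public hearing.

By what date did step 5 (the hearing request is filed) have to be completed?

Step 5 runs from July 25, 2026, when newspaper notice is published. 21 days after July 25, 2026 is August 15, 2026.

August 15, 2026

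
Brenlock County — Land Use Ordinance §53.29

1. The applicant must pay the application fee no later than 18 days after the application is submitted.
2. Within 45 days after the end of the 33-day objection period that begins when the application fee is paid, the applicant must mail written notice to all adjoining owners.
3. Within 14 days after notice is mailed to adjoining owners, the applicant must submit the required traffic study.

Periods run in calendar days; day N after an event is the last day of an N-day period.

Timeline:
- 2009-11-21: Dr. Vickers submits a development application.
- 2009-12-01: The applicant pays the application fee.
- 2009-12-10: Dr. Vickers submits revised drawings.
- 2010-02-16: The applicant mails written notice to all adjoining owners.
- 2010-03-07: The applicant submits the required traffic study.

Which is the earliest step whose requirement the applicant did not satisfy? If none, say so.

Step 3

(1) due by 2009-11-21 + 18 days = 2009-12-09; completed 2009-12-01, before the deadline.
(2) due by 2010-01-03 + 45 days = 2010-02-17; done 2010-02-16 — timely.
(3) due by 2010-02-16 + 14 days = 2010-03-02; not done until 2010-03-07, 5 days after the deadline.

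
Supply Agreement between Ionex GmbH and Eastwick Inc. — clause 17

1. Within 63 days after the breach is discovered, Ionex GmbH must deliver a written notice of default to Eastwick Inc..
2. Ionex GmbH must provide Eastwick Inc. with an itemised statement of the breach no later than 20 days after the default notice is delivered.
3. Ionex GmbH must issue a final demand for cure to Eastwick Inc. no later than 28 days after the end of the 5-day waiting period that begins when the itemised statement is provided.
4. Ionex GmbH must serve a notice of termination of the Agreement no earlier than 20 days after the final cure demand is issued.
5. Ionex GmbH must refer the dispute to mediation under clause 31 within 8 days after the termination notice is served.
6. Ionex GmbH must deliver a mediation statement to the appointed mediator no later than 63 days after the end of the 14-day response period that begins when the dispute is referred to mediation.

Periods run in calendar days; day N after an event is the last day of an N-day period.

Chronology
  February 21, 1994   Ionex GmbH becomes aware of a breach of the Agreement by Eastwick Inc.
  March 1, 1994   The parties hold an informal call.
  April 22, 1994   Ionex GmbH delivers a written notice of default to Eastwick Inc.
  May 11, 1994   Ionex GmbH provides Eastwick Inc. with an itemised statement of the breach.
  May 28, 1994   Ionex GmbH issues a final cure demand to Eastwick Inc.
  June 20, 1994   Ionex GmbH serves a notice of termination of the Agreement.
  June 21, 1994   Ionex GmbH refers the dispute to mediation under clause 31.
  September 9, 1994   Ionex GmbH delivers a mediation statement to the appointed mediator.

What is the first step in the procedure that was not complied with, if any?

Step 1: 63 days after February 21, 1994 (when the breach is discovered) is April 25, 1994; completed April 22, 1994, before the deadline.
Step 2: 20 days after April 22, 1994 (when the default notice is delivered) is May 12, 1994; done May 11, 1994 — timely.
Step 3: 28 days after May 16, 1994 (end of the 5-day waiting period, which began when the itemised statement is provided on May 11, 1994) is June 13, 1994; May 28, 1994 is within that limit.
Step 4: the earliest permitted date is 20 days after May 28, 1994 (when the final cure demand is issued), i.e. June 17, 1994; done June 20, 1994 — permitted.
Step 5: 8 days after June 20, 1994 (when the termination notice is served) is June 28, 1994; completed June 21, 1994, before the deadline.
Step 6: 63 days after July 5, 1994 (end of the 14-day response period, which began when the dispute is referred to mediation on June 21, 1994) is September 6, 1994; September 9, 1994 misses that deadline by 3 days.

Step 6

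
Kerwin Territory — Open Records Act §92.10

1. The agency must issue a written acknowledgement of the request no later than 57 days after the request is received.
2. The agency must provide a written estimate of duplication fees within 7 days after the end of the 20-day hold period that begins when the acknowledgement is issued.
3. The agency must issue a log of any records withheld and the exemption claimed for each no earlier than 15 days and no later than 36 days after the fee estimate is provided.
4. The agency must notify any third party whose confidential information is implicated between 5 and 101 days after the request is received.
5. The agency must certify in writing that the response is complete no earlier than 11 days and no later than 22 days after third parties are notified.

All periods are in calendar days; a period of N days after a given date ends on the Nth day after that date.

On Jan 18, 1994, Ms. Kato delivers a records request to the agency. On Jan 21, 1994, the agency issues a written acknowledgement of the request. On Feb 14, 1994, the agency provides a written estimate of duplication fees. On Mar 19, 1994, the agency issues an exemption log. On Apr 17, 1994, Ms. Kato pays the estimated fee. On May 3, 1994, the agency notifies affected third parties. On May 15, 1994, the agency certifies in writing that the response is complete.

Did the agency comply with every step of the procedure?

No

Step 1: 57 days after Jan 18, 1994 (when the request is received) is Mar 16, 1994; completed Jan 21, 1994, before the deadline.
Step 2: 7 days after Feb 10, 1994 (end of the 20-day hold period, which began when the acknowledgement is issued on Jan 21, 1994) is Feb 17, 1994; completed Feb 14, 1994, before the deadline.
Step 3: the window is 15–36 days after Feb 14, 1994 (when the fee estimate is provided), so Mar 1, 1994 through Mar 22, 1994; done Mar 19, 1994, which is between those dates.
Step 4: the window is 5–101 days after Jan 18, 1994 (when the request is received), so Jan 23, 1994 through Apr 29, 1994; done May 3, 1994 — 4 days after the window closed.
The procedure was therefore not followed at step 4.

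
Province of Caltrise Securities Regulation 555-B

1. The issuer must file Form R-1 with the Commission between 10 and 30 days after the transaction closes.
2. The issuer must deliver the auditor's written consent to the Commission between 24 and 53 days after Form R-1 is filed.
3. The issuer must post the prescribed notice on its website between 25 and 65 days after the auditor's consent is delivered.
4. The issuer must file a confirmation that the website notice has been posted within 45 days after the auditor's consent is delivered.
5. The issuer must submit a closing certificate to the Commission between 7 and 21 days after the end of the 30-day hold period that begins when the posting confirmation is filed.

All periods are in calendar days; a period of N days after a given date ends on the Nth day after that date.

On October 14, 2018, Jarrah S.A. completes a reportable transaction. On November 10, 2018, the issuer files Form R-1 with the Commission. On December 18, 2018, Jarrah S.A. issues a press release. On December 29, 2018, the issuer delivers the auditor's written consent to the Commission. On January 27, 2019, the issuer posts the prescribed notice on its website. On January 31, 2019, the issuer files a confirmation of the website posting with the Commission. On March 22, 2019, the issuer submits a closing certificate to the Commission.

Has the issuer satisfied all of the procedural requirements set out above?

Step 1 — 10 and 30 days from October 14, 2018 (when the transaction closes) are October 24, 2018 and November 13, 2018 respectively; done November 10, 2018, which is between those dates.
Step 2 — 24 and 53 days from November 10, 2018 (when Form R-1 is filed) are December 4, 2018 and January 2, 2019 respectively; December 29, 2018 falls inside that range.
Step 3 — 25 and 65 days from December 29, 2018 (when the auditor's consent is delivered) are January 23, 2019 and March 4, 2019 respectively; done January 27, 2019 — within the window.
Step 4 — counting 45 days from December 29, 2018 (when the auditor's consent is delivered) gives a deadline of February 12, 2019; January 31, 2019 is within that limit.
Step 5 — 7 and 21 days from March 2, 2019 (end of the 30-day hold period, which began when the posting confirmation is filed on January 31, 2019) are March 9, 2019 and March 23, 2019 respectively; March 22, 2019 falls inside that range.

Yes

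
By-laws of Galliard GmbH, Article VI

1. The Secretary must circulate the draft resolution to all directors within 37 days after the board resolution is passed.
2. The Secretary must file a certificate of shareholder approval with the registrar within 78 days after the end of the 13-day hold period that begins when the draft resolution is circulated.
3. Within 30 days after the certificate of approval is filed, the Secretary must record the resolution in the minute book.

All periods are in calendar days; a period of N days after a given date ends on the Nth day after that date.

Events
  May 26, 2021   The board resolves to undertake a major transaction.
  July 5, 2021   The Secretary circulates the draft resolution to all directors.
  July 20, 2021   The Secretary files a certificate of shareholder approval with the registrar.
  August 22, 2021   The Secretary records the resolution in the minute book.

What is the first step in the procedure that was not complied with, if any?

(1) due by May 26, 2021 + 37 days = July 2, 2021; July 5, 2021 misses that deadline by 3 days.
Later steps need not be reached.

Step 1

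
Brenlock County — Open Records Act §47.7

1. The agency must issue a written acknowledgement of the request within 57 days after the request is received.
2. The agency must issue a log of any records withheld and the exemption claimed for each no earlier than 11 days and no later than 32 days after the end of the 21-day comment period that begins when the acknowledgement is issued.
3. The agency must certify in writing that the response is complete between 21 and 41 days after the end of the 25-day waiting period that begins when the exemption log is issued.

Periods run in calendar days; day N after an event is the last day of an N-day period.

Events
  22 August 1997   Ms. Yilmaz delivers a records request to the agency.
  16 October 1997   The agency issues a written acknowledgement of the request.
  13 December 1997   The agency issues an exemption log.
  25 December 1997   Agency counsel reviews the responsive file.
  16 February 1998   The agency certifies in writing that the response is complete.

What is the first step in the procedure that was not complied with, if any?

Step 2

Step 1 — counting 57 days from 22 August 1997 (when the request is received) gives a deadline of 18 October 1997; done 16 October 1997 — timely.
Step 2 — 11 and 32 days from 6 November 1997 (end of the 21-day comment period, which began when the acknowledgement is issued on 16 October 1997) are 17 November 1997 and 8 December 1997 respectively; done 13 December 1997 — 5 days after the window closed.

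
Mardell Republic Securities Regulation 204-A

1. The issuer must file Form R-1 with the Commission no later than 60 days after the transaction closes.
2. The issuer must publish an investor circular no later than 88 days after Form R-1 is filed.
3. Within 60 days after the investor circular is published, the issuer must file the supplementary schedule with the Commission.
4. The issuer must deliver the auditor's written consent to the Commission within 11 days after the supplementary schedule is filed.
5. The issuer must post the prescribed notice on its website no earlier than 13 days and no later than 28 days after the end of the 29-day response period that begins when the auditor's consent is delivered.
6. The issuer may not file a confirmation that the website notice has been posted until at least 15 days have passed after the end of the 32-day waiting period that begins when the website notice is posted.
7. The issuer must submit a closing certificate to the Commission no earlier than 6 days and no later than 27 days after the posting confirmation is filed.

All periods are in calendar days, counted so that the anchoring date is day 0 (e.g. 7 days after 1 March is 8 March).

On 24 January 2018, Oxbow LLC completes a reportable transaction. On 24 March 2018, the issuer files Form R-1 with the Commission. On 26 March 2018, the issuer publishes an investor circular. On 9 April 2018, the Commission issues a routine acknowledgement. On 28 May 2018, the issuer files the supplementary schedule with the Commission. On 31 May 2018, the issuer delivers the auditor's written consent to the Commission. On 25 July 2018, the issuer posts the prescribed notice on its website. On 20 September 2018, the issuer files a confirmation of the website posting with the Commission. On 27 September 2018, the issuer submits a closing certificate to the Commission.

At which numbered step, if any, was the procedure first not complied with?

(1) due by 24 January 2018 + 60 days = 25 March 2018; 24 March 2018 is within that limit.
(2) due by 24 March 2018 + 88 days = 20 June 2018; completed 26 March 2018, before the deadline.
(3) due by 26 March 2018 + 60 days = 25 May 2018; 28 May 2018 misses that deadline by 3 days.

Step 3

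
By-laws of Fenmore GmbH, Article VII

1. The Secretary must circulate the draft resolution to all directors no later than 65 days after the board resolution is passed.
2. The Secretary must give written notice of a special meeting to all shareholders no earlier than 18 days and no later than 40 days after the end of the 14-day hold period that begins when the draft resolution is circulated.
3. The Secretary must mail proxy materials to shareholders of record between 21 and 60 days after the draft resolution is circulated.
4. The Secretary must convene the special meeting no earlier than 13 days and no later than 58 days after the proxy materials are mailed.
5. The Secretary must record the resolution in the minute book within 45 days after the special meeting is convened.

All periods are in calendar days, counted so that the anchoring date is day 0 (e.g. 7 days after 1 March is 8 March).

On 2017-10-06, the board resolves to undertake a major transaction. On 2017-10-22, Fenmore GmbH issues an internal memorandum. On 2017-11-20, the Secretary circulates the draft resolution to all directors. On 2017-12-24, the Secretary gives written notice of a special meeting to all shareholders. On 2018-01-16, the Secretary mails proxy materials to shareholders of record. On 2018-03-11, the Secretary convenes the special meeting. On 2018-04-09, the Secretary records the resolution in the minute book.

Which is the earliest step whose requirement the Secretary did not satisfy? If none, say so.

Step 1 — counting 65 days from 2017-10-06 (when the board resolution is passed) gives a deadline of 2017-12-10; 2017-11-20 is within that limit.
Step 2 — 18 and 40 days from 2017-12-04 (end of the 14-day hold period, which began when the draft resolution is circulated on 2017-11-20) are 2017-12-22 and 2018-01-13 respectively; done 2017-12-24 — within the window.
Step 3 — 21 and 60 days from 2017-11-20 (when the draft resolution is circulated) are 2017-12-11 and 2018-01-19 respectively; 2018-01-16 falls inside that range.
Step 4 — 13 and 58 days from 2018-01-16 (when the proxy materials are mailed) are 2018-01-29 and 2018-03-15 respectively; done 2018-03-11 — within the window.
Step 5 — counting 45 days from 2018-03-11 (when the special meeting is convened) gives a deadline of 2018-04-25; 2018-04-09 is within that limit.

None — every step was satisfied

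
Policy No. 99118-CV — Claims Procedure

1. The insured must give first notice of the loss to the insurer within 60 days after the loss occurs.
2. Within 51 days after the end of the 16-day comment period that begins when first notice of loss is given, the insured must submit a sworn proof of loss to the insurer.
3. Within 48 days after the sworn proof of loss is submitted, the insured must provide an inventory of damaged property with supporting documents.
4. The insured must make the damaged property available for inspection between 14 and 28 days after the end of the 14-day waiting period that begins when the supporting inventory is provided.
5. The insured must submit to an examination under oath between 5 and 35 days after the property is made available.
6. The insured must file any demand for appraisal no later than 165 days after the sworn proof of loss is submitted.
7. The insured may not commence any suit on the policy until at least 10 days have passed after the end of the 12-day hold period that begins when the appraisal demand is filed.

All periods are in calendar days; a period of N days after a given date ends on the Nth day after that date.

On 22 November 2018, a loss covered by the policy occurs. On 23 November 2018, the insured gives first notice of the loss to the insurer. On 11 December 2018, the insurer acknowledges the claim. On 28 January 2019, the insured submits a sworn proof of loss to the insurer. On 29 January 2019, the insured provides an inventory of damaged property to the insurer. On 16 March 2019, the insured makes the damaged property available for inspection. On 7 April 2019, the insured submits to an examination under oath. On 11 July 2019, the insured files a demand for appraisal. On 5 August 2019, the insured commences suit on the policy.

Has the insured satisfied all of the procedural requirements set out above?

No

(1) due by 22 November 2018 + 60 days = 21 January 2019; completed 23 November 2018, before the deadline.
(2) due by 9 December 2018 + 51 days = 29 January 2019; done 28 January 2019 — timely.
(3) due by 28 January 2019 + 48 days = 17 March 2019; completed 29 January 2019, before the deadline.
(4) the permitted window runs from 12 February 2019 + 14 = 26 February 2019 to 12 February 2019 + 28 = 12 March 2019; done 16 March 2019 — 4 days after the window closed.
That is the first point of non-compliance.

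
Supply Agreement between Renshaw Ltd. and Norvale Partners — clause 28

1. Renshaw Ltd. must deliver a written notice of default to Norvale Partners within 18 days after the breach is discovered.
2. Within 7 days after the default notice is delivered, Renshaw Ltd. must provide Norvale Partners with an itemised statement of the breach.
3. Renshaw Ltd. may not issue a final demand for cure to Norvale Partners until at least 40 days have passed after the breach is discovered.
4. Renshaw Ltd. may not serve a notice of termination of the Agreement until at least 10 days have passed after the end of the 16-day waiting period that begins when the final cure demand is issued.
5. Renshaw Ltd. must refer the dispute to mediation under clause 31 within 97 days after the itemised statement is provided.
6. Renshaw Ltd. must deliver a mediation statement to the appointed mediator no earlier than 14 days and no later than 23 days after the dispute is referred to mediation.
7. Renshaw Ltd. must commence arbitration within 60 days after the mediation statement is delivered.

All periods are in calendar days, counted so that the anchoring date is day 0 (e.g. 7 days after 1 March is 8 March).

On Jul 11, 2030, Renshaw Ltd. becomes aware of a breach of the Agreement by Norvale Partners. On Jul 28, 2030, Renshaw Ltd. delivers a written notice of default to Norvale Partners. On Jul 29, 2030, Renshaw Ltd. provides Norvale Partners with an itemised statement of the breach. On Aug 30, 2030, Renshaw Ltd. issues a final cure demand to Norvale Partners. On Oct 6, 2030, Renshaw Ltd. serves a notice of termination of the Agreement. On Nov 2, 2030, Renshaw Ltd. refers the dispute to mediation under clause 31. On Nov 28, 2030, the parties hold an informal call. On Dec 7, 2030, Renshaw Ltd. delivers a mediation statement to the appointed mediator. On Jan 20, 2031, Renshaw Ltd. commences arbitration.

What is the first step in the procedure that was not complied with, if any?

Step 1: 18 days after Jul 11, 2030 (when the breach is discovered) is Jul 29, 2030; Jul 28, 2030 is within that limit.
Step 2: 7 days after Jul 28, 2030 (when the default notice is delivered) is Aug 4, 2030; done Jul 29, 2030 — timely.
Step 3: the earliest permitted date is 40 days after Jul 11, 2030 (when the breach is discovered), i.e. Aug 20, 2030; done Aug 30, 2030, after the minimum wait.
Step 4: the earliest permitted date is 10 days after Sep 15, 2030 (end of the 16-day waiting period, which began when the final cure demand is issued on Aug 30, 2030), i.e. Sep 25, 2030; done Oct 6, 2030, after the minimum wait.
Step 5: 97 days after Jul 29, 2030 (when the itemised statement is provided) is Nov 3, 2030; Nov 2, 2030 is within that limit.
Step 6: the window is 14–23 days after Nov 2, 2030 (when the dispute is referred to mediation), so Nov 16, 2030 through Nov 25, 2030; done Dec 7, 2030 — 12 days after the window closed.

Step 6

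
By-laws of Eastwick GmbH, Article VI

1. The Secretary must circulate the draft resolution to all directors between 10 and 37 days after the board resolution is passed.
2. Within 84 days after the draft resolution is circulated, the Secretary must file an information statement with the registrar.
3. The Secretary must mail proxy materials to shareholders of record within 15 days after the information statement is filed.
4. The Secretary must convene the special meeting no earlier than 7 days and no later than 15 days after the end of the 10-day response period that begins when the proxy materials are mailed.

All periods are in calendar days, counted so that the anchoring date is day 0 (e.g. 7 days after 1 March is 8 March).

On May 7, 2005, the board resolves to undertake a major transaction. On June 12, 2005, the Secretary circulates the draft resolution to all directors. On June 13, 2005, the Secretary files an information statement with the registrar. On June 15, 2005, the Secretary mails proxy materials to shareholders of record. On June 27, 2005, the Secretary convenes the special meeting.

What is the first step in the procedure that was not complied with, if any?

Step 4

Step 1 — 10 and 37 days from May 7, 2005 (when the board resolution is passed) are May 17, 2005 and June 13, 2005 respectively; done June 12, 2005, which is between those dates.
Step 2 — counting 84 days from June 12, 2005 (when the draft resolution is circulated) gives a deadline of September 4, 2005; done June 13, 2005 — timely.
Step 3 — counting 15 days from June 13, 2005 (when the information statement is filed) gives a deadline of June 28, 2005; completed June 15, 2005, before the deadline.
Step 4 — 7 and 15 days from June 25, 2005 (end of the 10-day response period, which began when the proxy materials are mailed on June 15, 2005) are July 2, 2005 and July 10, 2005 respectively; June 27, 2005 is 5 days too early.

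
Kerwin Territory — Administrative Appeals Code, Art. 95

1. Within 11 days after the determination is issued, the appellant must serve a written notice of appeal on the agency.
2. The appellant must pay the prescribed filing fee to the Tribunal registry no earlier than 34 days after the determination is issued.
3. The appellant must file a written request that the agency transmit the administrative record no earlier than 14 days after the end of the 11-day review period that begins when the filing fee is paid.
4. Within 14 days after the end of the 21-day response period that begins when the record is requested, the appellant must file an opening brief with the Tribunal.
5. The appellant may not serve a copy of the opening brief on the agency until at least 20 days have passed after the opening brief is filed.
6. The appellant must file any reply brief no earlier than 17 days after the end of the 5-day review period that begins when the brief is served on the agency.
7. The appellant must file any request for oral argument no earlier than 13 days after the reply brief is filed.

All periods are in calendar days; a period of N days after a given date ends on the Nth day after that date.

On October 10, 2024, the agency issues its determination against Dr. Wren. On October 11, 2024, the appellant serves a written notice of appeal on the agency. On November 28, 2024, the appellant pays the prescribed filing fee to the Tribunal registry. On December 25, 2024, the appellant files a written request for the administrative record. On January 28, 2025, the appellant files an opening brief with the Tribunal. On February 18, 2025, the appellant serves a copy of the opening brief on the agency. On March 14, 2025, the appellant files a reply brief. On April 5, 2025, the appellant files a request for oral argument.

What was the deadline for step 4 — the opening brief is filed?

The record is requested on December 25, 2024; the 21-day response period therefore ends January 15, 2025, and step 4 runs from that date. 14 days after January 15, 2025 is January 29, 2025.

January 29, 2025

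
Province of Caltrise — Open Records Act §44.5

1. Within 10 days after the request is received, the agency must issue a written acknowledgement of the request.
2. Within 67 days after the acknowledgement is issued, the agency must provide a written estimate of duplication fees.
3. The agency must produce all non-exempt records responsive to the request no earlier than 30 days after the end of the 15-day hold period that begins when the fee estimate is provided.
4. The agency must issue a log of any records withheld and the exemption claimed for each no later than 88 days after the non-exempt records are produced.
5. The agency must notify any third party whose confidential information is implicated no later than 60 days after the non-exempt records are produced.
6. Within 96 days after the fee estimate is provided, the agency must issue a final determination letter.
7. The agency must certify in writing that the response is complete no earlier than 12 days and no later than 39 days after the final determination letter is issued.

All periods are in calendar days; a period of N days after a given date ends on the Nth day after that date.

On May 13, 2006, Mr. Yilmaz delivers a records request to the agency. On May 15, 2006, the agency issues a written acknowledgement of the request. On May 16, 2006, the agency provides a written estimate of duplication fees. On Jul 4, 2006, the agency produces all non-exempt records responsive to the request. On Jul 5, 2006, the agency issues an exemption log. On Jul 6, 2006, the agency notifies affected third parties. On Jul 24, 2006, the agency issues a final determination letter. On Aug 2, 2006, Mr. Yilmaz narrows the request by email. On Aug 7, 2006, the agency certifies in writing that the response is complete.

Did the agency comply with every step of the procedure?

(1) due by May 13, 2006 + 10 days = May 23, 2006; May 15, 2006 is within that limit.
(2) due by May 15, 2006 + 67 days = Jul 21, 2006; May 16, 2006 is within that limit.
(3) permitted from May 31, 2006 + 30 days = Jun 30, 2006 onward; Jul 4, 2006 is on or after that date.
(4) due by Jul 4, 2006 + 88 days = Sep 30, 2006; done Jul 5, 2006 — timely.
(5) due by Jul 4, 2006 + 60 days = Sep 2, 2006; Jul 6, 2006 is within that limit.
(6) due by May 16, 2006 + 96 days = Aug 20, 2006; Jul 24, 2006 is within that limit.
(7) the permitted window runs from Jul 24, 2006 + 12 = Aug 5, 2006 to Jul 24, 2006 + 39 = Sep 1, 2006; done Aug 7, 2006, which is between those dates.

Yes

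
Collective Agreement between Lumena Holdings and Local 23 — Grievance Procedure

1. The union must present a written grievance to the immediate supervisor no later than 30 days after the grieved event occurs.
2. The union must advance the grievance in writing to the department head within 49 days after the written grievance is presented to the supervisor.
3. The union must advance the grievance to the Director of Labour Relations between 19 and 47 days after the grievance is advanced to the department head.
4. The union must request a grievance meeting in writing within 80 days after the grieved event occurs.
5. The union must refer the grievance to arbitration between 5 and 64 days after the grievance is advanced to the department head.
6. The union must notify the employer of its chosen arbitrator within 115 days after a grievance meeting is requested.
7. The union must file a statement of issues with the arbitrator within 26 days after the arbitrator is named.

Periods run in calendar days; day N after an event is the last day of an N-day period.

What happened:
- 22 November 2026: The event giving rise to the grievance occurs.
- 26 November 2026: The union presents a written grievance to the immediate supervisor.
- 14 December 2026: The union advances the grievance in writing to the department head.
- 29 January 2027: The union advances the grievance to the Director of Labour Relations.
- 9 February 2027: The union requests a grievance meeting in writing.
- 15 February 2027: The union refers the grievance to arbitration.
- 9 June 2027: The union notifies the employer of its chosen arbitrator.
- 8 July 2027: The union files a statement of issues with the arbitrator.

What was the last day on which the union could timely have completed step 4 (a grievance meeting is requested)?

10 February 2027

Step 4 runs from 22 November 2026, when the grieved event occurs. 80 days after 22 November 2026 is 10 February 2027.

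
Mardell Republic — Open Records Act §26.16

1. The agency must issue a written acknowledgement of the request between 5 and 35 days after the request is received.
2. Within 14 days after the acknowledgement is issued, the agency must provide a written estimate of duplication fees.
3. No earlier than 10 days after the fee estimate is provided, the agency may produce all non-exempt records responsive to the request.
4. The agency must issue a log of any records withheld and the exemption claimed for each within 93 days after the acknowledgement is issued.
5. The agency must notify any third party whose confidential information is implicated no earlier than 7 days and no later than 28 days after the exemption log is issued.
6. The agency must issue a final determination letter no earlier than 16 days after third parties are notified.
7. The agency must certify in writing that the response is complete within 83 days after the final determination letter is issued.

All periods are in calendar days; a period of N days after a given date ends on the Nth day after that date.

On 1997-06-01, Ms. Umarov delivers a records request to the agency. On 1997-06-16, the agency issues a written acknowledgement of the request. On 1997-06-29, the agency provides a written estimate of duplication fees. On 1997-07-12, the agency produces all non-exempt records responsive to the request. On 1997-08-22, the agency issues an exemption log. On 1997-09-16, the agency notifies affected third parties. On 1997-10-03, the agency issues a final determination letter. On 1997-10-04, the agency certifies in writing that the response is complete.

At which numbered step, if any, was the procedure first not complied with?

None — every step was satisfied

Step 1: the window is 5–35 days after 1997-06-01 (when the request is received), so 1997-06-06 through 1997-07-06; done 1997-06-16, which is between those dates.
Step 2: 14 days after 1997-06-16 (when the acknowledgement is issued) is 1997-06-30; done 1997-06-29 — timely.
Step 3: the earliest permitted date is 10 days after 1997-06-29 (when the fee estimate is provided), i.e. 1997-07-09; done 1997-07-12 — permitted.
Step 4: 93 days after 1997-06-16 (when the acknowledgement is issued) is 1997-09-17; 1997-08-22 is within that limit.
Step 5: the window is 7–28 days after 1997-08-22 (when the exemption log is issued), so 1997-08-29 through 1997-09-19; 1997-09-16 falls inside that range.
Step 6: the earliest permitted date is 16 days after 1997-09-16 (when third parties are notified), i.e. 1997-10-02; 1997-10-03 is on or after that date.
Step 7: 83 days after 1997-10-03 (when the final determination letter is issued) is 1997-12-25; 1997-10-04 is within that limit.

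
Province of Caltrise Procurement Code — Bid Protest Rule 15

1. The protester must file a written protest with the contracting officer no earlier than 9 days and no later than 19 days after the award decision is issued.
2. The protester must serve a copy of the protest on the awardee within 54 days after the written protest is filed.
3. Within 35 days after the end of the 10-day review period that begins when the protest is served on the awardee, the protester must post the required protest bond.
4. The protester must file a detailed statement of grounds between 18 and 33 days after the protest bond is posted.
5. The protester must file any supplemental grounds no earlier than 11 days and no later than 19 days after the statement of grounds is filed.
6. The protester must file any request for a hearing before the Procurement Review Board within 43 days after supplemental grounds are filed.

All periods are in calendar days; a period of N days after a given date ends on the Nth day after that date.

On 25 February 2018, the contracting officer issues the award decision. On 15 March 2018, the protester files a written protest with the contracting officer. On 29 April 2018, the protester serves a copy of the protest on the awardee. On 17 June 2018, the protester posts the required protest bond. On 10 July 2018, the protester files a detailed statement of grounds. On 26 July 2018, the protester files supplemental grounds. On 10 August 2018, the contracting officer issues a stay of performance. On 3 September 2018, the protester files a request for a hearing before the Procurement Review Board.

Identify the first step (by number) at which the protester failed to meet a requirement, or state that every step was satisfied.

Step 3

Step 1 — 9 and 19 days from 25 February 2018 (when the award decision is issued) are 6 March 2018 and 16 March 2018 respectively; done 15 March 2018, which is between those dates.
Step 2 — counting 54 days from 15 March 2018 (when the written protest is filed) gives a deadline of 8 May 2018; 29 April 2018 is within that limit.
Step 3 — counting 35 days from 9 May 2018 (end of the 10-day review period, which began when the protest is served on the awardee on 29 April 2018) gives a deadline of 13 June 2018; 17 June 2018 misses that deadline by 4 days.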